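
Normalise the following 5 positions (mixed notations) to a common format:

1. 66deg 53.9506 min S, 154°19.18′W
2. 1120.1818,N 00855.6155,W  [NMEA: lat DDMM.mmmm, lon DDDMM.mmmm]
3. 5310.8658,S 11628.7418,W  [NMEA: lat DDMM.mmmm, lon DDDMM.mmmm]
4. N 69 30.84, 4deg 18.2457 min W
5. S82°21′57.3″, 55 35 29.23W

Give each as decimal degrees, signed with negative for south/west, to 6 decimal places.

Point 1:
  φ: 66 + 53.9506/60 = 66.8991767
  hemisphere S, so the sign is −
  Longitude: 154 + 19.18/60 = 154.3196667
  hemisphere W, so the sign is −
Point 2:
  Latitude: degrees = first 2 digits = 11, minutes = 20.1818; 11 + 20.1818/60 = 11.3363633
  N ⇒ keep positive
  Longitude: degrees = first 3 digits = 8, minutes = 55.6155; 8 + 55.6155/60 = 8.9269250
  hemisphere W, so the sign is −
Point 3:
  Lat: split at 2 digits → 53° and 10.8658′; 53 + 10.8658/60 = 53.1810967
  S ⇒ negate
  Longitude: split at 3 digits → 116° and 28.7418′; 116 + 28.7418/60 = 116.4790300
  hemisphere W, so the sign is −
Point 4:
  Latitude: 30.84′ = 0.514000°; total 69.5140000
  N ⇒ keep positive
  Lon: 4 + 18.2457/60 = 4.3040950
  W ⇒ negate
Point 5:
  Latitude: 21′ + 57.3″ = 21.95500′; 82 + 21.95500/60 = 82.3659167
  S ⇒ negate
  Longitude: 55 + 35/60 + 29.23/3600 = 55.5914528
  W → negative

1. -66.899177, -154.319667
2. 11.336363, -8.926925
3. -53.181097, -116.479030
4. 69.514000, -4.304095
5. -82.365917, -55.591453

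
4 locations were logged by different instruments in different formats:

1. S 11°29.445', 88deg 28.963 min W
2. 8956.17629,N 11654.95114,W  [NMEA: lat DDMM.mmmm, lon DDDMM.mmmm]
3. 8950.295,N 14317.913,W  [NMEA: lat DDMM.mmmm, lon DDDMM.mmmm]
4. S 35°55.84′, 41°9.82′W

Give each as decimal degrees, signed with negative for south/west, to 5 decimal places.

1. -11.49075, -88.48272
2. 89.93627, -116.91585
3. 89.83825, -143.29855
4. -35.93067, -41.16367

Point 1:
  Lat: 11 + 29.445/60 = 11.490750
  hemisphere S, so the sign is −
  λ: 28.963′ = 0.482717°; total 88.482717
  W → negative
Point 2:
  φ: degrees = first 2 digits = 89, minutes = 56.17629; 89 + 56.17629/60 = 89.936272
  N ⇒ keep positive
  λ: split at 3 digits → 116° and 54.95114′; 116 + 54.95114/60 = 116.915852
  W → negative
Point 3:
  Latitude: degrees = first 2 digits = 89, minutes = 50.295; 89 + 50.295/60 = 89.838250
  N ⇒ keep positive
  λ: split at 3 digits → 143° and 17.913′; 143 + 17.913/60 = 143.298550
  hemisphere W, so the sign is −
Point 4:
  φ: 55.84′ = 0.930667°; total 35.930667
  S ⇒ negate
  Lon: 9.82′ = 0.163667°; total 41.163667
  W → negative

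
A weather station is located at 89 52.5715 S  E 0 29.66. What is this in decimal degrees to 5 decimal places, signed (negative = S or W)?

Lat: 52.5715′ = 0.876192°; total 89.876192
S → negative
λ: 0 + 29.66/60 = 0.494333
E → positive

-89.87619, 0.49433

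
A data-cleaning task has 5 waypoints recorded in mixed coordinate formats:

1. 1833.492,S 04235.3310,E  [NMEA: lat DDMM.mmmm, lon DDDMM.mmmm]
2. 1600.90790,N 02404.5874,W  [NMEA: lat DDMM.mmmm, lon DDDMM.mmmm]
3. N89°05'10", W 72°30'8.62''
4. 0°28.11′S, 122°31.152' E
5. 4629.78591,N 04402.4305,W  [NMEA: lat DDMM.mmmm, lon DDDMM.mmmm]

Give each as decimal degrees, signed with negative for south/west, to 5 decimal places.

Point 1:
  φ: degrees = first 2 digits = 18, minutes = 33.492; 18 + 33.492/60 = 18.558200
  S ⇒ negate
  Lon: degrees = first 3 digits = 42, minutes = 35.331; 42 + 35.331/60 = 42.588850
  E → positive
Point 2:
  Lat: split at 2 digits → 16° and 0.9079′; 16 + 0.9079/60 = 16.015132
  N ⇒ keep positive
  Lon: degrees = first 3 digits = 24, minutes = 4.5874; 24 + 4.5874/60 = 24.076457
  W ⇒ negate
Point 3:
  φ: 5′ + 10″ = 5.16667′; 89 + 5.16667/60 = 89.086111
  N ⇒ keep positive
  Longitude: 72° + 30/60 + 8.62/3600 = 72 + 0.500000 + 0.002394 = 72.502394
  W → negative
Point 4:
  φ: 0 + 28.11/60 = 0.468500
  S → negative
  Longitude: 31.152′ = 0.519200°; total 122.519200
  E ⇒ keep positive
Point 5:
  Lat: degrees = first 2 digits = 46, minutes = 29.78591; 46 + 29.78591/60 = 46.496432
  N ⇒ keep positive
  Lon: degrees = first 3 digits = 44, minutes = 2.4305; 44 + 2.4305/60 = 44.040508
  W → negative

1. -18.55820, 42.58885
2. 16.01513, -24.07646
3. 89.08611, -72.50239
4. -0.46850, 122.51920
5. 46.49643, -44.04051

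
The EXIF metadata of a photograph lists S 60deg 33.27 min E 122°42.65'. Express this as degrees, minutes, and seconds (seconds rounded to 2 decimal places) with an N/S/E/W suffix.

60°33′16.20″ S, 122°42′39.00″ E

Latitude: fractional minutes 0.27000 × 60 = 16.2000″
λ: 42.65000′ → 42′ and 0.65000 × 60 = 39.0000″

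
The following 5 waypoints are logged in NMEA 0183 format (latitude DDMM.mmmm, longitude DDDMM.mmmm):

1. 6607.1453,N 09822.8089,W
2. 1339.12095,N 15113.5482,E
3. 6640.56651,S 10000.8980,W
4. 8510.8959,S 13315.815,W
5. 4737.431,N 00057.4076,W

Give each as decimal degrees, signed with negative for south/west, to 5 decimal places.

Point 1:
  φ: split at 2 digits → 66° and 7.1453′; 66 + 7.1453/60 = 66.119088
  N ⇒ keep positive
  Longitude: degrees = first 3 digits = 98, minutes = 22.8089; 98 + 22.8089/60 = 98.380148
  W ⇒ negate
Point 2:
  φ: split at 2 digits → 13° and 39.12095′; 13 + 39.12095/60 = 13.652016
  N → positive
  λ: degrees = first 3 digits = 151, minutes = 13.5482; 151 + 13.5482/60 = 151.225803
  E → positive
Point 3:
  Lat: degrees = first 2 digits = 66, minutes = 40.56651; 66 + 40.56651/60 = 66.676109
  hemisphere S, so the sign is −
  λ: degrees = first 3 digits = 100, minutes = 0.898; 100 + 0.898/60 = 100.014967
  W → negative
Point 4:
  Lat: split at 2 digits → 85° and 10.8959′; 85 + 10.8959/60 = 85.181598
  hemisphere S, so the sign is −
  Longitude: split at 3 digits → 133° and 15.815′; 133 + 15.815/60 = 133.263583
  W ⇒ negate
Point 5:
  Latitude: degrees = first 2 digits = 47, minutes = 37.431; 47 + 37.431/60 = 47.623850
  N ⇒ keep positive
  λ: split at 3 digits → 000° and 57.4076′; 0 + 57.4076/60 = 0.956793
  hemisphere W, so the sign is −

1. 66.11909, -98.38015
2. 13.65202, 151.22580
3. -66.67611, -100.01497
4. -85.18160, -133.26358
5. 47.62385, -0.95679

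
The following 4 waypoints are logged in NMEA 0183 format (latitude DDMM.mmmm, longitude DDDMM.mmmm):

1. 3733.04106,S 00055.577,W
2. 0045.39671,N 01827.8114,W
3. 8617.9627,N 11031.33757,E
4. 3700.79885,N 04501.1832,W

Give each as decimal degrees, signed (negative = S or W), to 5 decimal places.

1. -37.55068, -0.92628
2. 0.75661, -18.46352
3. 86.29938, 110.52229
4. 37.01331, -45.01972

Point 1:
  φ: split at 2 digits → 37° and 33.04106′; 37 + 33.04106/60 = 37.550684
  S ⇒ negate
  Lon: split at 3 digits → 000° and 55.577′; 0 + 55.577/60 = 0.926283
  W ⇒ negate
Point 2:
  Lat: split at 2 digits → 00° and 45.39671′; 0 + 45.39671/60 = 0.756612
  N → positive
  Lon: degrees = first 3 digits = 18, minutes = 27.8114; 18 + 27.8114/60 = 18.463523
  W → negative
Point 3:
  Lat: split at 2 digits → 86° and 17.9627′; 86 + 17.9627/60 = 86.299378
  N → positive
  Lon: degrees = first 3 digits = 110, minutes = 31.33757; 110 + 31.33757/60 = 110.522293
  E ⇒ keep positive
Point 4:
  Lat: degrees = first 2 digits = 37, minutes = 0.79885; 37 + 0.79885/60 = 37.013314
  N → positive
  Lon: split at 3 digits → 045° and 1.1832′; 45 + 1.1832/60 = 45.019720
  W → negative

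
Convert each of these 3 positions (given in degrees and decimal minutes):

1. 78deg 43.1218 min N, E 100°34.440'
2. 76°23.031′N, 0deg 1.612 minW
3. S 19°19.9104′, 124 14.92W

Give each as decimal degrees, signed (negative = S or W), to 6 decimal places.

Point 1:
  Latitude: 43.1218′ = 0.718697°; total 78.7186967
  N ⇒ keep positive
  λ: 100 + 34.44/60 = 100.5740000
  E ⇒ keep positive
Point 2:
  φ: 76 + 23.031/60 = 76.3838500
  N → positive
  λ: 0 + 1.612/60 = 0.0268667
  hemisphere W, so the sign is −
Point 3:
  φ: 19 + 19.9104/60 = 19.3318400
  hemisphere S, so the sign is −
  Lon: 14.92′ = 0.248667°; total 124.2486667
  hemisphere W, so the sign is −

1. 78.718697, 100.574000
2. 76.383850, -0.026867
3. -19.331840, -124.248667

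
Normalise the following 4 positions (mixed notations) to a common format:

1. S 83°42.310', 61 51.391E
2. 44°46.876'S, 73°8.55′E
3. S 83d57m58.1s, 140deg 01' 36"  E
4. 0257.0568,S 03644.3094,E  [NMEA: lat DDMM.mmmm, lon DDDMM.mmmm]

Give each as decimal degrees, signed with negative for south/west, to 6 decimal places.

1. -83.705167, 61.856517
2. -44.781267, 73.142500
3. -83.966139, 140.026667
4. -2.950947, 36.738490

Point 1:
  Latitude: 83 + 42.31/60 = 83.7051667
  hemisphere S, so the sign is −
  Longitude: 51.391′ = 0.856517°; total 61.8565167
  E → positive
Point 2:
  φ: 44 + 46.876/60 = 44.7812667
  hemisphere S, so the sign is −
  Lon: 8.55′ = 0.142500°; total 73.1425000
  E → positive
Point 3:
  Lat: 83 + 57/60 + 58.1/3600 = 83.9661389
  S ⇒ negate
  Lon: 1′ + 36″ = 1.60000′; 140 + 1.60000/60 = 140.0266667
  E → positive
Point 4:
  Lat: split at 2 digits → 02° and 57.0568′; 2 + 57.0568/60 = 2.9509467
  hemisphere S, so the sign is −
  Longitude: split at 3 digits → 036° and 44.3094′; 36 + 44.3094/60 = 36.7384900
  E → positive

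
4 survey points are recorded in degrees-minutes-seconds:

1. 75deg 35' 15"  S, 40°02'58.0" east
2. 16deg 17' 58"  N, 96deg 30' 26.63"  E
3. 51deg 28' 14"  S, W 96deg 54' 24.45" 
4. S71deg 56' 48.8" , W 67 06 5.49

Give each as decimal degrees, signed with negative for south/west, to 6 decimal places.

Point 1:
  Latitude: 35′ + 15″ = 35.25000′; 75 + 35.25000/60 = 75.5875000
  hemisphere S, so the sign is −
  Lon: 2′ + 58″ = 2.96667′; 40 + 2.96667/60 = 40.0494444
  E ⇒ keep positive
Point 2:
  Lat: 16° + 17/60 + 58/3600 = 16 + 0.283333 + 0.016111 = 16.2994444
  N → positive
  Longitude: 96° + 30/60 + 26.63/3600 = 96 + 0.500000 + 0.007397 = 96.5073972
  E → positive
Point 3:
  Latitude: 51 + 28/60 + 14/3600 = 51.4705556
  hemisphere S, so the sign is −
  λ: 54′ + 24.45″ = 54.40750′; 96 + 54.40750/60 = 96.9067917
  W → negative
Point 4:
  Lat: 56′ + 48.8″ = 56.81333′; 71 + 56.81333/60 = 71.9468889
  hemisphere S, so the sign is −
  Longitude: 67° + 6/60 + 5.49/3600 = 67 + 0.100000 + 0.001525 = 67.1015250
  hemisphere W, so the sign is −

1. -75.587500, 40.049444
2. 16.299444, 96.507397
3. -51.470556, -96.906792
4. -71.946889, -67.101525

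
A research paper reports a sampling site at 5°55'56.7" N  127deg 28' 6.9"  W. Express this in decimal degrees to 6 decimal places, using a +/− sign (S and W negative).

Lat: 5° + 55/60 + 56.7/3600 = 5 + 0.916667 + 0.015750 = 5.9324167
N → positive
λ: 127 + 28/60 + 6.9/3600 = 127.4685833
hemisphere W, so the sign is −

5.932417, -127.468583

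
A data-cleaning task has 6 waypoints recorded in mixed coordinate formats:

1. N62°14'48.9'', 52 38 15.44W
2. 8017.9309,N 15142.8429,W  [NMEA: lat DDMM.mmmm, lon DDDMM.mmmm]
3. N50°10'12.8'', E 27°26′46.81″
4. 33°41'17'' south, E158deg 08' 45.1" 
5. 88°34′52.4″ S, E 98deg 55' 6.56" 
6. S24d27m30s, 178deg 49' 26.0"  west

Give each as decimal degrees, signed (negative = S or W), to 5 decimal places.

Point 1:
  φ: 14′ + 48.9″ = 14.81500′; 62 + 14.81500/60 = 62.246917
  N → positive
  Longitude: 52° + 38/60 + 15.44/3600 = 52 + 0.633333 + 0.004289 = 52.637622
  W ⇒ negate
Point 2:
  Latitude: split at 2 digits → 80° and 17.9309′; 80 + 17.9309/60 = 80.298848
  N ⇒ keep positive
  Longitude: split at 3 digits → 151° and 42.8429′; 151 + 42.8429/60 = 151.714048
  W → negative
Point 3:
  φ: 50° + 10/60 + 12.8/3600 = 50 + 0.166667 + 0.003556 = 50.170222
  N ⇒ keep positive
  Lon: 27 + 26/60 + 46.81/3600 = 27.446336
  E ⇒ keep positive
Point 4:
  Lat: 33 + 41/60 + 17/3600 = 33.688056
  S → negative
  Longitude: 8′ + 45.1″ = 8.75167′; 158 + 8.75167/60 = 158.145861
  E → positive
Point 5:
  Lat: 34′ + 52.4″ = 34.87333′; 88 + 34.87333/60 = 88.581222
  hemisphere S, so the sign is −
  Longitude: 55′ + 6.56″ = 55.10933′; 98 + 55.10933/60 = 98.918489
  E ⇒ keep positive
Point 6:
  Lat: 24 + 27/60 + 30/3600 = 24.458333
  S ⇒ negate
  λ: 49′ + 26″ = 49.43333′; 178 + 49.43333/60 = 178.823889
  W → negative

1. 62.24692, -52.63762
2. 80.29885, -151.71405
3. 50.17022, 27.44634
4. -33.68806, 158.14586
5. -88.58122, 98.91849
6. -24.45833, -178.82389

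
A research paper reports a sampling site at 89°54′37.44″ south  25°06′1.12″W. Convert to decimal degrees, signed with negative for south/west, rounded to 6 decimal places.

Latitude: 89° + 54/60 + 37.44/3600 = 89 + 0.900000 + 0.010400 = 89.9104000
hemisphere S, so the sign is −
λ: 6′ + 1.12″ = 6.01867′; 25 + 6.01867/60 = 25.1003111
W ⇒ negate

-89.910400, -25.100311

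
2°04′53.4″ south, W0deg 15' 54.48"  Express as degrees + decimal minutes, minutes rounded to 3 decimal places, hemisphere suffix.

Lat: seconds/60 = 0.89000; minutes = 4 + 0.89000 = 4.89000
λ: seconds/60 = 0.90800; minutes = 15 + 0.90800 = 15.90800

2° 4.890′ S, 0° 15.908′ W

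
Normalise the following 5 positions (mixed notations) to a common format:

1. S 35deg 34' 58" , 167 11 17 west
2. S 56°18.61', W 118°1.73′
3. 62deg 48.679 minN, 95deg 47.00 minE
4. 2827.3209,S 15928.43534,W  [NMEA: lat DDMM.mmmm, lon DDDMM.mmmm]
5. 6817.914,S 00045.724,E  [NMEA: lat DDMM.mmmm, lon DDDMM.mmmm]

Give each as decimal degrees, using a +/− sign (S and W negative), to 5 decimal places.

1. -35.58278, -167.18806
2. -56.31017, -118.02883
3. 62.81132, 95.78333
4. -28.45535, -159.47392
5. -68.29857, 0.76207

Point 1:
  φ: 35° + 34/60 + 58/3600 = 35 + 0.566667 + 0.016111 = 35.582778
  S ⇒ negate
  Lon: 11′ + 17″ = 11.28333′; 167 + 11.28333/60 = 167.188056
  hemisphere W, so the sign is −
Point 2:
  φ: 56 + 18.61/60 = 56.310167
  S → negative
  λ: 1.73′ = 0.028833°; total 118.028833
  W → negative
Point 3:
  Lat: 62 + 48.679/60 = 62.811317
  N → positive
  Lon: 95 + 47/60 = 95.783333
  E ⇒ keep positive
Point 4:
  Lat: split at 2 digits → 28° and 27.3209′; 28 + 27.3209/60 = 28.455348
  S ⇒ negate
  Lon: degrees = first 3 digits = 159, minutes = 28.43534; 159 + 28.43534/60 = 159.473922
  hemisphere W, so the sign is −
Point 5:
  φ: split at 2 digits → 68° and 17.914′; 68 + 17.914/60 = 68.298567
  S ⇒ negate
  λ: degrees = first 3 digits = 0, minutes = 45.724; 0 + 45.724/60 = 0.762067
  E ⇒ keep positive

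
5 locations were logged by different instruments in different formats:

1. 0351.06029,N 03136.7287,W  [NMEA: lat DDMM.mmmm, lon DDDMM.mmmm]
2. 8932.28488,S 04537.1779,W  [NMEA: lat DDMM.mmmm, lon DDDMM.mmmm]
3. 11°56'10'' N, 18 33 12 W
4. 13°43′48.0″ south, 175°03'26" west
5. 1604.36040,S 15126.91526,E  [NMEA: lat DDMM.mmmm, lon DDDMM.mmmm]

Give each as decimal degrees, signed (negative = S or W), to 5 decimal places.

Point 1:
  Lat: degrees = first 2 digits = 3, minutes = 51.06029; 3 + 51.06029/60 = 3.851005
  N → positive
  Longitude: degrees = first 3 digits = 31, minutes = 36.7287; 31 + 36.7287/60 = 31.612145
  W ⇒ negate
Point 2:
  Lat: degrees = first 2 digits = 89, minutes = 32.28488; 89 + 32.28488/60 = 89.538081
  S → negative
  Longitude: degrees = first 3 digits = 45, minutes = 37.1779; 45 + 37.1779/60 = 45.619632
  W ⇒ negate
Point 3:
  Latitude: 11 + 56/60 + 10/3600 = 11.936111
  N ⇒ keep positive
  Lon: 33′ + 12″ = 33.20000′; 18 + 33.20000/60 = 18.553333
  hemisphere W, so the sign is −
Point 4:
  φ: 13° + 43/60 + 48/3600 = 13 + 0.716667 + 0.013333 = 13.730000
  S → negative
  Longitude: 175 + 3/60 + 26/3600 = 175.057222
  hemisphere W, so the sign is −
Point 5:
  Latitude: degrees = first 2 digits = 16, minutes = 4.3604; 16 + 4.3604/60 = 16.072673
  S ⇒ negate
  λ: split at 3 digits → 151° and 26.91526′; 151 + 26.91526/60 = 151.448588
  E → positive

1. 3.85100, -31.61215
2. -89.53808, -45.61963
3. 11.93611, -18.55333
4. -13.73000, -175.05722
5. -16.07267, 151.44859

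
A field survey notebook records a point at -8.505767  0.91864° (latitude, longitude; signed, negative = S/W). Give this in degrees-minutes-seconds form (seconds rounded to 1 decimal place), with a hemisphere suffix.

Latitude is negative → S; |value| = 8.505767
Lat: 0.505767 × 60 = 30.34602′ → 30′, remainder × 60 = 20.761″
Longitude: 0.918640 × 60 = 55.11840′ → 55′, remainder × 60 = 7.104″

8°30′20.8″ S, 0°55′7.1″ E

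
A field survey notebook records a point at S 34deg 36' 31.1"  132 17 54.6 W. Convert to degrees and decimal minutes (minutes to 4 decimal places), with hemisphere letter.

φ: seconds/60 = 0.51833; minutes = 36 + 0.51833 = 36.518333
Longitude: seconds/60 = 0.91000; minutes = 17 + 0.91000 = 17.910000

34° 36.5183′ S, 132° 17.9100′ W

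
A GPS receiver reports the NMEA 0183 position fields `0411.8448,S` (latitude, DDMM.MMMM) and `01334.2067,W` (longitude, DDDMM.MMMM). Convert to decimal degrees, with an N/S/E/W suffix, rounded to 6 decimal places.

φ: degrees = first 2 digits = 4, minutes = 11.8448; 4 + 11.8448/60 = 4.1974133
Lon: degrees = first 3 digits = 13, minutes = 34.2067; 13 + 34.2067/60 = 13.5701117

4.197413° S, 13.570112° W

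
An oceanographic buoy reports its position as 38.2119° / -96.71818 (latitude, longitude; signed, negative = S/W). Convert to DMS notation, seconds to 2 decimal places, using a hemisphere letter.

φ: 0.211900 × 60 = 12.71400′ → 12′, remainder × 60 = 42.8400″
Longitude is negative → W; |value| = 96.718180
Longitude: 0.718180 × 60 = 43.09080′ → 43′, remainder × 60 = 5.4480″

38°12′42.84″ N, 96°43′5.45″ W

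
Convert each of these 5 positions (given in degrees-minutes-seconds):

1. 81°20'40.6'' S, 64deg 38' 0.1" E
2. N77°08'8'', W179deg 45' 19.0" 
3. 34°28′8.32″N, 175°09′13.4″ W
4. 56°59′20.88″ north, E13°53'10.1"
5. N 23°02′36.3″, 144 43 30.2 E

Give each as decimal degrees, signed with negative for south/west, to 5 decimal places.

Point 1:
  φ: 81 + 20/60 + 40.6/3600 = 81.344611
  S → negative
  Lon: 38′ + 0.1″ = 38.00167′; 64 + 38.00167/60 = 64.633361
  E ⇒ keep positive
Point 2:
  φ: 8′ + 8″ = 8.13333′; 77 + 8.13333/60 = 77.135556
  N ⇒ keep positive
  Longitude: 179° + 45/60 + 19/3600 = 179 + 0.750000 + 0.005278 = 179.755278
  W ⇒ negate
Point 3:
  Latitude: 34° + 28/60 + 8.32/3600 = 34 + 0.466667 + 0.002311 = 34.468978
  N ⇒ keep positive
  Lon: 9′ + 13.4″ = 9.22333′; 175 + 9.22333/60 = 175.153722
  hemisphere W, so the sign is −
Point 4:
  Lat: 59′ + 20.88″ = 59.34800′; 56 + 59.34800/60 = 56.989133
  N → positive
  Longitude: 53′ + 10.1″ = 53.16833′; 13 + 53.16833/60 = 13.886139
  E ⇒ keep positive
Point 5:
  Lat: 2′ + 36.3″ = 2.60500′; 23 + 2.60500/60 = 23.043417
  N → positive
  Longitude: 144° + 43/60 + 30.2/3600 = 144 + 0.716667 + 0.008389 = 144.725056
  E → positive

1. -81.34461, 64.63336
2. 77.13556, -179.75528
3. 34.46898, -175.15372
4. 56.98913, 13.88614
5. 23.04342, 144.72506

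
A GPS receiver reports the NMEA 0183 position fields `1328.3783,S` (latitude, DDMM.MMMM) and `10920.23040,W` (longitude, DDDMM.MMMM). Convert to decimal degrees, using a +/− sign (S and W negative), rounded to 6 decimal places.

-13.472972, -109.337173

Latitude: degrees = first 2 digits = 13, minutes = 28.3783; 13 + 28.3783/60 = 13.4729717
S ⇒ negate
λ: split at 3 digits → 109° and 20.2304′; 109 + 20.2304/60 = 109.3371733
hemisphere W, so the sign is −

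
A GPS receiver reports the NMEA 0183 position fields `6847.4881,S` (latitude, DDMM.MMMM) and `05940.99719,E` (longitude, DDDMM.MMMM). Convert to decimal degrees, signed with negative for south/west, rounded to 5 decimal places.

-68.79147, 59.68329

Latitude: degrees = first 2 digits = 68, minutes = 47.4881; 68 + 47.4881/60 = 68.791468
S ⇒ negate
λ: degrees = first 3 digits = 59, minutes = 40.99719; 59 + 40.99719/60 = 59.683287
E ⇒ keep positive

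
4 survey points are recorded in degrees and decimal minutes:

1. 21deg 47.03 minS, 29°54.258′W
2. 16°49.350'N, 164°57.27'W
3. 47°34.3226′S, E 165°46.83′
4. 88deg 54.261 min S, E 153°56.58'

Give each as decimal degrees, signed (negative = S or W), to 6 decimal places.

Point 1:
  Latitude: 47.03′ = 0.783833°; total 21.7838333
  S → negative
  Lon: 54.258′ = 0.904300°; total 29.9043000
  W ⇒ negate
Point 2:
  Lat: 49.35′ = 0.822500°; total 16.8225000
  N ⇒ keep positive
  Lon: 164 + 57.27/60 = 164.9545000
  W ⇒ negate
Point 3:
  Latitude: 47 + 34.3226/60 = 47.5720433
  S → negative
  Longitude: 46.83′ = 0.780500°; total 165.7805000
  E ⇒ keep positive
Point 4:
  Lat: 88 + 54.261/60 = 88.9043500
  S → negative
  λ: 56.58′ = 0.943000°; total 153.9430000
  E → positive

1. -21.783833, -29.904300
2. 16.822500, -164.954500
3. -47.572043, 165.780500
4. -88.904350, 153.943000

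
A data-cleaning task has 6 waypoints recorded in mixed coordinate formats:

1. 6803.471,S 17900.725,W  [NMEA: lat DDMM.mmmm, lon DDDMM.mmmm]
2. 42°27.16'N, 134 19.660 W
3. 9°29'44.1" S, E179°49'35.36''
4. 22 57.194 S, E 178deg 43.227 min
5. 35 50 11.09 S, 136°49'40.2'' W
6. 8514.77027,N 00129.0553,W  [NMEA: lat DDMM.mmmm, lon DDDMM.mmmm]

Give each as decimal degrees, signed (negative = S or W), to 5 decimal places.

Point 1:
  Lat: degrees = first 2 digits = 68, minutes = 3.471; 68 + 3.471/60 = 68.057850
  S → negative
  Lon: degrees = first 3 digits = 179, minutes = 0.725; 179 + 0.725/60 = 179.012083
  W ⇒ negate
Point 2:
  Lat: 27.16′ = 0.452667°; total 42.452667
  N → positive
  Longitude: 134 + 19.66/60 = 134.327667
  hemisphere W, so the sign is −
Point 3:
  Lat: 29′ + 44.1″ = 29.73500′; 9 + 29.73500/60 = 9.495583
  hemisphere S, so the sign is −
  λ: 179 + 49/60 + 35.36/3600 = 179.826489
  E ⇒ keep positive
Point 4:
  Latitude: 22 + 57.194/60 = 22.953233
  S ⇒ negate
  Longitude: 43.227′ = 0.720450°; total 178.720450
  E ⇒ keep positive
Point 5:
  Latitude: 35° + 50/60 + 11.09/3600 = 35 + 0.833333 + 0.003081 = 35.836414
  S ⇒ negate
  Lon: 136° + 49/60 + 40.2/3600 = 136 + 0.816667 + 0.011167 = 136.827833
  W ⇒ negate
Point 6:
  Lat: split at 2 digits → 85° and 14.77027′; 85 + 14.77027/60 = 85.246171
  N ⇒ keep positive
  Lon: degrees = first 3 digits = 1, minutes = 29.0553; 1 + 29.0553/60 = 1.484255
  W → negative

1. -68.05785, -179.01208
2. 42.45267, -134.32767
3. -9.49558, 179.82649
4. -22.95323, 178.72045
5. -35.83641, -136.82783
6. 85.24617, -1.48426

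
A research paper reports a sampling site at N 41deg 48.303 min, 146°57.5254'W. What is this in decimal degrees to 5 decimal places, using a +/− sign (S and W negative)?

Latitude: 48.303′ = 0.805050°; total 41.805050
N ⇒ keep positive
Lon: 146 + 57.5254/60 = 146.958757
W → negative

41.80505, -146.95876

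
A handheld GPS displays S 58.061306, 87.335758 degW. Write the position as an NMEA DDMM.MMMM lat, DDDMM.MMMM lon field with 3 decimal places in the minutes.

φ: minutes = (58.061306 − 58) × 60 = 3.67836
Lon: minutes = (87.335758 − 87) × 60 = 20.14548

5803.678,S / 08720.145,W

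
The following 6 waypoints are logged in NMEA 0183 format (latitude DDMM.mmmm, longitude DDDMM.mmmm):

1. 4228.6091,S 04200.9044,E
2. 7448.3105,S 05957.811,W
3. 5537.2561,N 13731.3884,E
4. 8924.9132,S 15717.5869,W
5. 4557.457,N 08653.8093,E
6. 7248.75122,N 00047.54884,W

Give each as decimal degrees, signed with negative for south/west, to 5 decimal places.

1. -42.47682, 42.01507
2. -74.80518, -59.96352
3. 55.62094, 137.52314
4. -89.41522, -157.29312
5. 45.95762, 86.89682
6. 72.81252, -0.79248

Point 1:
  Latitude: split at 2 digits → 42° and 28.6091′; 42 + 28.6091/60 = 42.476818
  S → negative
  λ: split at 3 digits → 042° and 0.9044′; 42 + 0.9044/60 = 42.015073
  E → positive
Point 2:
  φ: degrees = first 2 digits = 74, minutes = 48.3105; 74 + 48.3105/60 = 74.805175
  hemisphere S, so the sign is −
  Lon: degrees = first 3 digits = 59, minutes = 57.811; 59 + 57.811/60 = 59.963517
  W → negative
Point 3:
  φ: split at 2 digits → 55° and 37.2561′; 55 + 37.2561/60 = 55.620935
  N ⇒ keep positive
  Lon: degrees = first 3 digits = 137, minutes = 31.3884; 137 + 31.3884/60 = 137.523140
  E → positive
Point 4:
  Latitude: degrees = first 2 digits = 89, minutes = 24.9132; 89 + 24.9132/60 = 89.415220
  hemisphere S, so the sign is −
  Longitude: split at 3 digits → 157° and 17.5869′; 157 + 17.5869/60 = 157.293115
  hemisphere W, so the sign is −
Point 5:
  φ: split at 2 digits → 45° and 57.457′; 45 + 57.457/60 = 45.957617
  N ⇒ keep positive
  λ: degrees = first 3 digits = 86, minutes = 53.8093; 86 + 53.8093/60 = 86.896822
  E ⇒ keep positive
Point 6:
  Latitude: degrees = first 2 digits = 72, minutes = 48.75122; 72 + 48.75122/60 = 72.812520
  N → positive
  Longitude: split at 3 digits → 000° and 47.54884′; 0 + 47.54884/60 = 0.792481
  hemisphere W, so the sign is −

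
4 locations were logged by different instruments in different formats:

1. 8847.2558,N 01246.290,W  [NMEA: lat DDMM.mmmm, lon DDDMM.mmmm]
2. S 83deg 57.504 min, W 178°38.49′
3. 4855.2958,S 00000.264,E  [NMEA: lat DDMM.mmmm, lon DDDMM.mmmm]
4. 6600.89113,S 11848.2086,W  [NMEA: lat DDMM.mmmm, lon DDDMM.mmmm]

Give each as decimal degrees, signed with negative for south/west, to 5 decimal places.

Point 1:
  Lat: degrees = first 2 digits = 88, minutes = 47.2558; 88 + 47.2558/60 = 88.787597
  N → positive
  Lon: degrees = first 3 digits = 12, minutes = 46.29; 12 + 46.29/60 = 12.771500
  hemisphere W, so the sign is −
Point 2:
  φ: 83 + 57.504/60 = 83.958400
  hemisphere S, so the sign is −
  Lon: 178 + 38.49/60 = 178.641500
  W ⇒ negate
Point 3:
  Lat: degrees = first 2 digits = 48, minutes = 55.2958; 48 + 55.2958/60 = 48.921597
  S → negative
  λ: degrees = first 3 digits = 0, minutes = 0.264; 0 + 0.264/60 = 0.004400
  E → positive
Point 4:
  φ: degrees = first 2 digits = 66, minutes = 0.89113; 66 + 0.89113/60 = 66.014852
  hemisphere S, so the sign is −
  λ: split at 3 digits → 118° and 48.2086′; 118 + 48.2086/60 = 118.803477
  hemisphere W, so the sign is −

1. 88.78760, -12.77150
2. -83.95840, -178.64150
3. -48.92160, 0.00440
4. -66.01485, -118.80348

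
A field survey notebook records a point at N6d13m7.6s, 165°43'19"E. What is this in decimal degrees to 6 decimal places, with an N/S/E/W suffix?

Lat: 6° + 13/60 + 7.6/3600 = 6 + 0.216667 + 0.002111 = 6.2187778
Longitude: 165° + 43/60 + 19/3600 = 165 + 0.716667 + 0.005278 = 165.7219444

6.218778° N, 165.721944° E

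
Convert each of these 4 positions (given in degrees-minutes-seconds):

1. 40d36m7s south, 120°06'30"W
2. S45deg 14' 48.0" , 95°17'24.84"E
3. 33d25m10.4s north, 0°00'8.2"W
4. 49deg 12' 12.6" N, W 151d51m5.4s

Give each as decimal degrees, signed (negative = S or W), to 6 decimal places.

Point 1:
  Lat: 40° + 36/60 + 7/3600 = 40 + 0.600000 + 0.001944 = 40.6019444
  S → negative
  Lon: 6′ + 30″ = 6.50000′; 120 + 6.50000/60 = 120.1083333
  hemisphere W, so the sign is −
Point 2:
  φ: 45 + 14/60 + 48/3600 = 45.2466667
  S ⇒ negate
  λ: 95 + 17/60 + 24.84/3600 = 95.2902333
  E → positive
Point 3:
  Lat: 25′ + 10.4″ = 25.17333′; 33 + 25.17333/60 = 33.4195556
  N → positive
  λ: 0′ + 8.2″ = 0.13667′; 0 + 0.13667/60 = 0.0022778
  W ⇒ negate
Point 4:
  Lat: 49° + 12/60 + 12.6/3600 = 49 + 0.200000 + 0.003500 = 49.2035000
  N → positive
  Longitude: 151° + 51/60 + 5.4/3600 = 151 + 0.850000 + 0.001500 = 151.8515000
  W ⇒ negate

1. -40.601944, -120.108333
2. -45.246667, 95.290233
3. 33.419556, -0.002278
4. 49.203500, -151.851500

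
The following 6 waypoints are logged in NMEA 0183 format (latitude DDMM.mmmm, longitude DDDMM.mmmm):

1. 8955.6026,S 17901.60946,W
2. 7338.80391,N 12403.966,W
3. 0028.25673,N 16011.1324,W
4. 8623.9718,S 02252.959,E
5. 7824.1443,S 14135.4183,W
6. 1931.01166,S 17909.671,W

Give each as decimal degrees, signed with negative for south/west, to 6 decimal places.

1. -89.926710, -179.026824
2. 73.646732, -124.066100
3. 0.470946, -160.185540
4. -86.399530, 22.882650
5. -78.402405, -141.590305
6. -19.516861, -179.161183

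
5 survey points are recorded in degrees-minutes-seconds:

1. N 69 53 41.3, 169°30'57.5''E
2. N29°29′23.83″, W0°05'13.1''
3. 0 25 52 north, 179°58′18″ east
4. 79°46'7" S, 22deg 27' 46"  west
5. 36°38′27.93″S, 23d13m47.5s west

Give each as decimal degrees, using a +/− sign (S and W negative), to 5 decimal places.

Point 1:
  Lat: 69 + 53/60 + 41.3/3600 = 69.894806
  N → positive
  Lon: 30′ + 57.5″ = 30.95833′; 169 + 30.95833/60 = 169.515972
  E → positive
Point 2:
  φ: 29′ + 23.83″ = 29.39717′; 29 + 29.39717/60 = 29.489953
  N ⇒ keep positive
  Lon: 0° + 5/60 + 13.1/3600 = 0 + 0.083333 + 0.003639 = 0.086972
  W ⇒ negate
Point 3:
  Lat: 25′ + 52″ = 25.86667′; 0 + 25.86667/60 = 0.431111
  N → positive
  Lon: 58′ + 18″ = 58.30000′; 179 + 58.30000/60 = 179.971667
  E → positive
Point 4:
  Lat: 79 + 46/60 + 7/3600 = 79.768611
  S ⇒ negate
  λ: 22 + 27/60 + 46/3600 = 22.462778
  W → negative
Point 5:
  φ: 38′ + 27.93″ = 38.46550′; 36 + 38.46550/60 = 36.641092
  S → negative
  Longitude: 13′ + 47.5″ = 13.79167′; 23 + 13.79167/60 = 23.229861
  W → negative

1. 69.89481, 169.51597
2. 29.48995, -0.08697
3. 0.43111, 179.97167
4. -79.76861, -22.46278
5. -36.64109, -23.22986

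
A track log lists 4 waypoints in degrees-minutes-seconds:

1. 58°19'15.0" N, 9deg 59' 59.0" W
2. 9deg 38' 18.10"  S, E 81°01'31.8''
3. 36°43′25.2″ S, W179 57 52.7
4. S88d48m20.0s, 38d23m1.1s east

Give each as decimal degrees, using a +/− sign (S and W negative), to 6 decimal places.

1. 58.320833, -9.999722
2. -9.638361, 81.025500
3. -36.723667, -179.964639
4. -88.805556, 38.383639

Point 1:
  Latitude: 58 + 19/60 + 15/3600 = 58.3208333
  N ⇒ keep positive
  Lon: 9° + 59/60 + 59/3600 = 9 + 0.983333 + 0.016389 = 9.9997222
  W → negative
Point 2:
  Lat: 38′ + 18.1″ = 38.30167′; 9 + 38.30167/60 = 9.6383611
  hemisphere S, so the sign is −
  Longitude: 81 + 1/60 + 31.8/3600 = 81.0255000
  E → positive
Point 3:
  Latitude: 36° + 43/60 + 25.2/3600 = 36 + 0.716667 + 0.007000 = 36.7236667
  S ⇒ negate
  Lon: 179° + 57/60 + 52.7/3600 = 179 + 0.950000 + 0.014639 = 179.9646389
  W ⇒ negate
Point 4:
  Latitude: 48′ + 20″ = 48.33333′; 88 + 48.33333/60 = 88.8055556
  S → negative
  Longitude: 23′ + 1.1″ = 23.01833′; 38 + 23.01833/60 = 38.3836389
  E → positive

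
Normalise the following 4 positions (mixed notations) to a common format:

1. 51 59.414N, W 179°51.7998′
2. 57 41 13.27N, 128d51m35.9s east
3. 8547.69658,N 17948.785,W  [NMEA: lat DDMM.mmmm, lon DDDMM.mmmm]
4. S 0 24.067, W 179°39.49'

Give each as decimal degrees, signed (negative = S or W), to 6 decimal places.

1. 51.990233, -179.863330
2. 57.687019, 128.859972
3. 85.794943, -179.813083
4. -0.401117, -179.658167

Point 1:
  φ: 59.414′ = 0.990233°; total 51.9902333
  N ⇒ keep positive
  λ: 51.7998′ = 0.863330°; total 179.8633300
  hemisphere W, so the sign is −
Point 2:
  Lat: 57 + 41/60 + 13.27/3600 = 57.6870194
  N ⇒ keep positive
  λ: 128 + 51/60 + 35.9/3600 = 128.8599722
  E ⇒ keep positive
Point 3:
  Lat: degrees = first 2 digits = 85, minutes = 47.69658; 85 + 47.69658/60 = 85.7949430
  N → positive
  Longitude: split at 3 digits → 179° and 48.785′; 179 + 48.785/60 = 179.8130833
  W → negative
Point 4:
  Lat: 0 + 24.067/60 = 0.4011167
  S ⇒ negate
  Longitude: 179 + 39.49/60 = 179.6581667
  W ⇒ negate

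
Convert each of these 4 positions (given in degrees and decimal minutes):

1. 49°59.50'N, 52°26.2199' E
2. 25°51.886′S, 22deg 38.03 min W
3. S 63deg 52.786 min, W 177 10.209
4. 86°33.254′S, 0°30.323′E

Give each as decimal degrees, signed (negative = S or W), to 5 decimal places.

1. 49.99167, 52.43700
2. -25.86477, -22.63383
3. -63.87977, -177.17015
4. -86.55423, 0.50538

Point 1:
  Lat: 49 + 59.5/60 = 49.991667
  N → positive
  Longitude: 52 + 26.2199/60 = 52.436998
  E → positive
Point 2:
  Lat: 25 + 51.886/60 = 25.864767
  hemisphere S, so the sign is −
  Lon: 38.03′ = 0.633833°; total 22.633833
  hemisphere W, so the sign is −
Point 3:
  φ: 52.786′ = 0.879767°; total 63.879767
  S → negative
  λ: 10.209′ = 0.170150°; total 177.170150
  W → negative
Point 4:
  Lat: 33.254′ = 0.554233°; total 86.554233
  S ⇒ negate
  λ: 0 + 30.323/60 = 0.505383
  E ⇒ keep positive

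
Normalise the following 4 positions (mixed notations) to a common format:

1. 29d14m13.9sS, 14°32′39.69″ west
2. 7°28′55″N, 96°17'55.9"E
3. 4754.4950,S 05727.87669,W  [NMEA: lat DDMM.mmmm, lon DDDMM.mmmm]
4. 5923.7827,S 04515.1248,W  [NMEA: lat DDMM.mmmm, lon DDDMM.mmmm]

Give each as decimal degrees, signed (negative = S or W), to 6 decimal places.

Point 1:
  Lat: 29° + 14/60 + 13.9/3600 = 29 + 0.233333 + 0.003861 = 29.2371944
  hemisphere S, so the sign is −
  Lon: 32′ + 39.69″ = 32.66150′; 14 + 32.66150/60 = 14.5443583
  W → negative
Point 2:
  Lat: 7 + 28/60 + 55/3600 = 7.4819444
  N → positive
  Longitude: 96° + 17/60 + 55.9/3600 = 96 + 0.283333 + 0.015528 = 96.2988611
  E ⇒ keep positive
Point 3:
  φ: degrees = first 2 digits = 47, minutes = 54.495; 47 + 54.495/60 = 47.9082500
  S → negative
  Longitude: degrees = first 3 digits = 57, minutes = 27.87669; 57 + 27.87669/60 = 57.4646115
  W ⇒ negate
Point 4:
  Latitude: degrees = first 2 digits = 59, minutes = 23.7827; 59 + 23.7827/60 = 59.3963783
  S ⇒ negate
  λ: degrees = first 3 digits = 45, minutes = 15.1248; 45 + 15.1248/60 = 45.2520800
  hemisphere W, so the sign is −

1. -29.237194, -14.544358
2. 7.481944, 96.298861
3. -47.908250, -57.464612
4. -59.396378, -45.252080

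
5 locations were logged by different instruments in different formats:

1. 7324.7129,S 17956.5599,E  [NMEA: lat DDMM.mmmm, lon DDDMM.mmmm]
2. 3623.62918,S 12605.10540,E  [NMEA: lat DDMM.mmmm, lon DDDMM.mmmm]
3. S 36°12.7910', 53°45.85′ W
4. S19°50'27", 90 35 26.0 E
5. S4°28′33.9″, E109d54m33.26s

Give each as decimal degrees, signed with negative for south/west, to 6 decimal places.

Point 1:
  Latitude: split at 2 digits → 73° and 24.7129′; 73 + 24.7129/60 = 73.4118817
  S → negative
  λ: degrees = first 3 digits = 179, minutes = 56.5599; 179 + 56.5599/60 = 179.9426650
  E ⇒ keep positive
Point 2:
  Latitude: degrees = first 2 digits = 36, minutes = 23.62918; 36 + 23.62918/60 = 36.3938197
  S ⇒ negate
  Lon: degrees = first 3 digits = 126, minutes = 5.1054; 126 + 5.1054/60 = 126.0850900
  E ⇒ keep positive
Point 3:
  Lat: 36 + 12.791/60 = 36.2131833
  hemisphere S, so the sign is −
  Lon: 53 + 45.85/60 = 53.7641667
  hemisphere W, so the sign is −
Point 4:
  φ: 19° + 50/60 + 27/3600 = 19 + 0.833333 + 0.007500 = 19.8408333
  S → negative
  Longitude: 90° + 35/60 + 26/3600 = 90 + 0.583333 + 0.007222 = 90.5905556
  E ⇒ keep positive
Point 5:
  φ: 4° + 28/60 + 33.9/3600 = 4 + 0.466667 + 0.009417 = 4.4760833
  hemisphere S, so the sign is −
  Lon: 109 + 54/60 + 33.26/3600 = 109.9092389
  E → positive

1. -73.411882, 179.942665
2. -36.393820, 126.085090
3. -36.213183, -53.764167
4. -19.840833, 90.590556
5. -4.476083, 109.909239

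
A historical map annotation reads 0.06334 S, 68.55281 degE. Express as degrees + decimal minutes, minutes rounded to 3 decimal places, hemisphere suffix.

0° 3.800′ S, 68° 33.169′ E

Latitude: minutes = (0.063340 − 0) × 60 = 3.80040
λ: fractional part 0.552810 → 33.16860 minutes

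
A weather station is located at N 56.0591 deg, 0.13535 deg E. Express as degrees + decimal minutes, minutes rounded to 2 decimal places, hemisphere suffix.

56° 3.55′ N, 0° 8.12′ E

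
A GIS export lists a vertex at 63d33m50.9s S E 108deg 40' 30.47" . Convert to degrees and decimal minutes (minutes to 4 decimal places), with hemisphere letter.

63° 33.8483′ S, 108° 40.5078′ E

φ: seconds/60 = 0.84833; minutes = 33 + 0.84833 = 33.848333
Longitude: 40 + 30.47/60 = 40.507833′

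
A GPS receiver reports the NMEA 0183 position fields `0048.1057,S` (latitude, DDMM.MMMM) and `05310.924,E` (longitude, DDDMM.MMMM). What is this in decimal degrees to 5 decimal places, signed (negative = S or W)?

-0.80176, 53.18207

φ: degrees = first 2 digits = 0, minutes = 48.1057; 0 + 48.1057/60 = 0.801762
hemisphere S, so the sign is −
Lon: split at 3 digits → 053° and 10.924′; 53 + 10.924/60 = 53.182067
E ⇒ keep positive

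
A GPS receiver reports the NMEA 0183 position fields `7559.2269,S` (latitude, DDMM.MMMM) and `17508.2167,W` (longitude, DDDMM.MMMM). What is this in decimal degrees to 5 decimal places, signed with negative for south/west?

-75.98712, -175.13695

Latitude: degrees = first 2 digits = 75, minutes = 59.2269; 75 + 59.2269/60 = 75.987115
S ⇒ negate
Lon: degrees = first 3 digits = 175, minutes = 8.2167; 175 + 8.2167/60 = 175.136945
W ⇒ negate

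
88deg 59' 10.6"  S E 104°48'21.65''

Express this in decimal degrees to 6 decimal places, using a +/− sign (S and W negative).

Latitude: 59′ + 10.6″ = 59.17667′; 88 + 59.17667/60 = 88.9862778
hemisphere S, so the sign is −
Lon: 104° + 48/60 + 21.65/3600 = 104 + 0.800000 + 0.006014 = 104.8060139
E → positive

-88.986278, 104.806014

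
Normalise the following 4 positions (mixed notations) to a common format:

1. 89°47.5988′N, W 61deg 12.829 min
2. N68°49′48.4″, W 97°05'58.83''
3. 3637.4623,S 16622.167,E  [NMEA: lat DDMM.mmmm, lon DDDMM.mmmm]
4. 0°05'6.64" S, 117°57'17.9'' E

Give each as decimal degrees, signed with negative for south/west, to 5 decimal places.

Point 1:
  Latitude: 89 + 47.5988/60 = 89.793313
  N → positive
  λ: 12.829′ = 0.213817°; total 61.213817
  hemisphere W, so the sign is −
Point 2:
  Latitude: 68° + 49/60 + 48.4/3600 = 68 + 0.816667 + 0.013444 = 68.830111
  N → positive
  Longitude: 5′ + 58.83″ = 5.98050′; 97 + 5.98050/60 = 97.099675
  W → negative
Point 3:
  φ: split at 2 digits → 36° and 37.4623′; 36 + 37.4623/60 = 36.624372
  hemisphere S, so the sign is −
  λ: split at 3 digits → 166° and 22.167′; 166 + 22.167/60 = 166.369450
  E ⇒ keep positive
Point 4:
  Lat: 0° + 5/60 + 6.64/3600 = 0 + 0.083333 + 0.001844 = 0.085178
  S → negative
  Longitude: 57′ + 17.9″ = 57.29833′; 117 + 57.29833/60 = 117.954972
  E → positive

1. 89.79331, -61.21382
2. 68.83011, -97.09968
3. -36.62437, 166.36945
4. -0.08518, 117.95497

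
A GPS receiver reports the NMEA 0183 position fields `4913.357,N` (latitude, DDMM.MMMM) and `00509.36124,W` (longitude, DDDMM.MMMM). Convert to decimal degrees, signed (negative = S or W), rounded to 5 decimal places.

Latitude: degrees = first 2 digits = 49, minutes = 13.357; 49 + 13.357/60 = 49.222617
N → positive
λ: degrees = first 3 digits = 5, minutes = 9.36124; 5 + 9.36124/60 = 5.156021
W ⇒ negate

49.22262, -5.15602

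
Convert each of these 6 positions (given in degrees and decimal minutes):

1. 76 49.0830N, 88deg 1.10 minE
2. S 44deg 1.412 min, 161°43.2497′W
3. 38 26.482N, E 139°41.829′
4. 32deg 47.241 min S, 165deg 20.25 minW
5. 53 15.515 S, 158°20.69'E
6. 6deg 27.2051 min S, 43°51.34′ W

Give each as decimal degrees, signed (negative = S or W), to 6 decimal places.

Point 1:
  φ: 49.083′ = 0.818050°; total 76.8180500
  N → positive
  Lon: 1.1′ = 0.018333°; total 88.0183333
  E ⇒ keep positive
Point 2:
  Lat: 1.412′ = 0.023533°; total 44.0235333
  S ⇒ negate
  Longitude: 161 + 43.2497/60 = 161.7208283
  hemisphere W, so the sign is −
Point 3:
  Latitude: 38 + 26.482/60 = 38.4413667
  N → positive
  λ: 41.829′ = 0.697150°; total 139.6971500
  E ⇒ keep positive
Point 4:
  Latitude: 47.241′ = 0.787350°; total 32.7873500
  S → negative
  λ: 20.25′ = 0.337500°; total 165.3375000
  W ⇒ negate
Point 5:
  Lat: 15.515′ = 0.258583°; total 53.2585833
  S → negative
  Lon: 20.69′ = 0.344833°; total 158.3448333
  E → positive
Point 6:
  φ: 6 + 27.2051/60 = 6.4534183
  hemisphere S, so the sign is −
  Longitude: 51.34′ = 0.855667°; total 43.8556667
  W ⇒ negate

1. 76.818050, 88.018333
2. -44.023533, -161.720828
3. 38.441367, 139.697150
4. -32.787350, -165.337500
5. -53.258583, 158.344833
6. -6.453418, -43.855667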